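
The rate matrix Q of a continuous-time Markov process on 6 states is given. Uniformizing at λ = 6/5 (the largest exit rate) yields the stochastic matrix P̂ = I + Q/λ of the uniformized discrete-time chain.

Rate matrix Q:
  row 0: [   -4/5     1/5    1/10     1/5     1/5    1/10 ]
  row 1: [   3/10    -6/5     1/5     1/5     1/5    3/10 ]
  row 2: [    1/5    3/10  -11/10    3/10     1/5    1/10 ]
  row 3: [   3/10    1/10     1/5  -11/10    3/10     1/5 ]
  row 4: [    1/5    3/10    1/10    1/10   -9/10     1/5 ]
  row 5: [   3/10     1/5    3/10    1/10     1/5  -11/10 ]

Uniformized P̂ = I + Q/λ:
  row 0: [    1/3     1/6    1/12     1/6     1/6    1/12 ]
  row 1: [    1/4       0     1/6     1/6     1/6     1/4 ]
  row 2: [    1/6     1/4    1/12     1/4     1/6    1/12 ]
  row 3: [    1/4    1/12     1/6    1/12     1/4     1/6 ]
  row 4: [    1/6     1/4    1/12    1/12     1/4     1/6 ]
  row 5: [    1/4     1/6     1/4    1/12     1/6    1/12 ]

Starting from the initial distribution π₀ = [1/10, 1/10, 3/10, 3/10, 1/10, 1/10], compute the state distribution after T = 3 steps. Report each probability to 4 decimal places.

π = [0.2428, 0.1565, 0.1309, 0.1383, 0.1944, 0.1370]

t=0: π = [0.1000, 0.1000, 0.3000, 0.3000, 0.1000, 0.1000]
t=1: π = [0.2250, 0.1583, 0.1333, 0.1500, 0.2000, 0.1333]
t=2: π = [0.2410, 0.1556, 0.1313, 0.1375, 0.1958, 0.1389]
t=3: π = [0.2428, 0.1565, 0.1309, 0.1383, 0.1944, 0.1370]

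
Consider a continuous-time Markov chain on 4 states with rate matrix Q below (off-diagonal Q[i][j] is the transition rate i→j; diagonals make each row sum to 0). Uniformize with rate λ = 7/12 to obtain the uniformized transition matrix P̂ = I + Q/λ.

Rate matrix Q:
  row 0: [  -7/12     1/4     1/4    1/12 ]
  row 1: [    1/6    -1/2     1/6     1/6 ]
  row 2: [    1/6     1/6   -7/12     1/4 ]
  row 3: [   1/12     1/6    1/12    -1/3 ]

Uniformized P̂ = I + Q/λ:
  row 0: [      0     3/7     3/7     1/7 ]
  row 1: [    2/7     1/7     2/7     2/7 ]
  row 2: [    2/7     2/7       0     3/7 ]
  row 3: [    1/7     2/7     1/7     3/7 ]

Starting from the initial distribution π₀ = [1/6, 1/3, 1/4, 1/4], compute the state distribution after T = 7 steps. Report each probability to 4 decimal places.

π = [0.1848, 0.2731, 0.2053, 0.3368]

t=0: π = [0.1667, 0.3333, 0.2500, 0.2500]
t=1: π = [0.2024, 0.2619, 0.2024, 0.3333]
t=2: π = [0.1803, 0.2772, 0.2092, 0.3333]
t=3: π = [0.1866, 0.2719, 0.2041, 0.3375]
t=4: π = [0.1842, 0.2735, 0.2059, 0.3364]
t=5: π = [0.1850, 0.2730, 0.2052, 0.3369]
t=6: π = [0.1847, 0.2732, 0.2054, 0.3367]
t=7: π = [0.1848, 0.2731, 0.2053, 0.3368]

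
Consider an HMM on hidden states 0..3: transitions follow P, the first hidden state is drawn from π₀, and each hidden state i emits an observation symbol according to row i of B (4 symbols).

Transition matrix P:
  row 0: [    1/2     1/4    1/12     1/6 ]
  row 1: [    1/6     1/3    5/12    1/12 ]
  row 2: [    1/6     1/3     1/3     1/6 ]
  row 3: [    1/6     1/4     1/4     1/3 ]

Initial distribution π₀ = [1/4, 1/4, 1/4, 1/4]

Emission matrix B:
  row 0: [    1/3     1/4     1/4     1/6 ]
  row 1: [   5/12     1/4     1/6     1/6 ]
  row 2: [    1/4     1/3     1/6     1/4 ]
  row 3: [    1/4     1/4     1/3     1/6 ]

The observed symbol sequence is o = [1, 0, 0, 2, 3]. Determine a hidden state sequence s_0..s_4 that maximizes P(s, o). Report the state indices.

t=0: δ = [6.250e-02, 6.250e-02, 8.333e-02, 6.250e-02]  (obs o_0=1)
t=1: δ = [1.042e-02, 1.157e-02, 6.944e-03, 5.208e-03]  ψ = [0, 2, 2, 3]  (obs o_1=0)
t=2: δ = [1.736e-03, 1.608e-03, 1.206e-03, 4.340e-04]  ψ = [0, 1, 1, 0]  (obs o_2=0)
t=3: δ = [2.170e-04, 8.931e-05, 1.116e-04, 9.645e-05]  ψ = [0, 1, 1, 0]  (obs o_3=2)
t=4: δ = [1.808e-05, 9.042e-06, 9.303e-06, 6.028e-06]  ψ = [0, 0, 1, 0]  (obs o_4=3)
backtrack: best end state = 0; path = [0, 0, 0, 0, 0]

path = [0, 0, 0, 0, 0]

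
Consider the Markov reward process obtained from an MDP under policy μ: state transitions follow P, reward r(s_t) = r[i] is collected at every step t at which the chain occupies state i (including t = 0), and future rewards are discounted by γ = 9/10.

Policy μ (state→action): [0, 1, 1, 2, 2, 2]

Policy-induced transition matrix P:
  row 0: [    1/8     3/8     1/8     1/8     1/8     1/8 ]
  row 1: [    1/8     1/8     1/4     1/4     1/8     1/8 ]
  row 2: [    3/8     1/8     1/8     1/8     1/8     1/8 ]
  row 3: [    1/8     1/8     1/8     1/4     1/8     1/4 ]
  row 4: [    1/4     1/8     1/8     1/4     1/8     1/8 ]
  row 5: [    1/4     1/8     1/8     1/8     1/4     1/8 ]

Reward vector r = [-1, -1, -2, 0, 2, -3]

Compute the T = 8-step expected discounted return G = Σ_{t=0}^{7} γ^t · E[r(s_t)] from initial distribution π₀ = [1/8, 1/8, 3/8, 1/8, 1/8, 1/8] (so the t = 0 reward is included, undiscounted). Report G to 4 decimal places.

t=0: π = [0.1250, 0.1250, 0.3750, 0.1250, 0.1250, 0.1250], E[r] = -1.1250, γ^t·E[r] = -1.125000, running G = -1.125000
t=1: π = [0.2500, 0.1563, 0.1406, 0.1719, 0.1406, 0.1406], E[r] = -0.8281, γ^t·E[r] = -0.745313, running G = -1.870313
t=2: π = [0.1953, 0.1875, 0.1445, 0.1836, 0.1426, 0.1465], E[r] = -0.8262, γ^t·E[r] = -0.669199, running G = -2.539512
t=3: π = [0.1973, 0.1738, 0.1484, 0.1892, 0.1433, 0.1479], E[r] = -0.8252, γ^t·E[r] = -0.601567, running G = -3.141079
t=4: π = [0.1985, 0.1743, 0.1467, 0.1883, 0.1435, 0.1487], E[r] = -0.8253, γ^t·E[r] = -0.541451, running G = -3.682530
t=5: π = [0.1982, 0.1746, 0.1468, 0.1883, 0.1436, 0.1485], E[r] = -0.8249, γ^t·E[r] = -0.487069, running G = -4.169599
t=6: π = [0.1982, 0.1746, 0.1468, 0.1883, 0.1436, 0.1485], E[r] = -0.8249, γ^t·E[r] = -0.438377, running G = -4.607976
t=7: π = [0.1982, 0.1746, 0.1468, 0.1883, 0.1436, 0.1485], E[r] = -0.8249, γ^t·E[r] = -0.394544, running G = -5.002520

G = -5.0025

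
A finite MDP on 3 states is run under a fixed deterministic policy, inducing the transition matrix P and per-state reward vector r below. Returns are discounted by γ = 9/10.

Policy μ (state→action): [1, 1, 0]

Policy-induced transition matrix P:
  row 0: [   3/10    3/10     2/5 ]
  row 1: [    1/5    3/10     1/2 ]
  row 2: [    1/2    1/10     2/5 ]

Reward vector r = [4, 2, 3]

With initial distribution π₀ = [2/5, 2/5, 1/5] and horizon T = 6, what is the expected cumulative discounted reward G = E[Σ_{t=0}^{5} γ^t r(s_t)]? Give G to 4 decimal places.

t=0: π = [0.4000, 0.4000, 0.2000], E[r] = 3.0000, γ^t·E[r] = 3.000000, running G = 3.000000
t=1: π = [0.3000, 0.2600, 0.4400], E[r] = 3.0400, γ^t·E[r] = 2.736000, running G = 5.736000
t=2: π = [0.3620, 0.2120, 0.4260], E[r] = 3.1500, γ^t·E[r] = 2.551500, running G = 8.287500
t=3: π = [0.3640, 0.2148, 0.4212], E[r] = 3.1492, γ^t·E[r] = 2.295767, running G = 10.583267
t=4: π = [0.3628, 0.2158, 0.4215], E[r] = 3.1470, γ^t·E[r] = 2.064747, running G = 12.648014
t=5: π = [0.3627, 0.2157, 0.4216], E[r] = 3.1470, γ^t·E[r] = 1.858281, running G = 14.506295

G = 14.5063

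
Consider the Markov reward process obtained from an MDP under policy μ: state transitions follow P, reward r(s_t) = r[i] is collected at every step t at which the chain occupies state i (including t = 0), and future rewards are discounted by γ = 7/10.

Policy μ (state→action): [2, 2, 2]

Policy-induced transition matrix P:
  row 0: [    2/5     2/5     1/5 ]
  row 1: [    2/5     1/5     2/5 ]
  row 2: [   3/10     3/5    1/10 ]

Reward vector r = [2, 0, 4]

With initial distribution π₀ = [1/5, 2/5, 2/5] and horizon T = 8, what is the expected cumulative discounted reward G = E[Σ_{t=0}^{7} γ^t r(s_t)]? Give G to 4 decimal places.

t=0: π = [0.2000, 0.4000, 0.4000], E[r] = 2.0000, γ^t·E[r] = 2.000000, running G = 2.000000
t=1: π = [0.3600, 0.4000, 0.2400], E[r] = 1.6800, γ^t·E[r] = 1.176000, running G = 3.176000
t=2: π = [0.3760, 0.3680, 0.2560], E[r] = 1.7760, γ^t·E[r] = 0.870240, running G = 4.046240
t=3: π = [0.3744, 0.3776, 0.2480], E[r] = 1.7408, γ^t·E[r] = 0.597094, running G = 4.643334
t=4: π = [0.3752, 0.3741, 0.2507], E[r] = 1.7533, γ^t·E[r] = 0.420963, running G = 5.064297
t=5: π = [0.3749, 0.3753, 0.2497], E[r] = 1.7488, γ^t·E[r] = 0.293926, running G = 5.358223
t=6: π = [0.3750, 0.3749, 0.2501], E[r] = 1.7504, γ^t·E[r] = 0.205935, running G = 5.564158
t=7: π = [0.3750, 0.3750, 0.2500], E[r] = 1.7499, γ^t·E[r] = 0.144108, running G = 5.708266

G = 5.7083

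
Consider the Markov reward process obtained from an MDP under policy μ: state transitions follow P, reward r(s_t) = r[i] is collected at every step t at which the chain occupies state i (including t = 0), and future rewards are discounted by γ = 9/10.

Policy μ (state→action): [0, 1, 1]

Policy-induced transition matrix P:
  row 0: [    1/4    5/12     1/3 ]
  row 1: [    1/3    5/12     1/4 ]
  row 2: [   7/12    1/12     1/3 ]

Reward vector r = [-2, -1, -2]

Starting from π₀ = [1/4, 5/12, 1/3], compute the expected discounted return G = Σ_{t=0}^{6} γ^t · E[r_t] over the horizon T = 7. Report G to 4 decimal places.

G = -8.6977

t=0: π = [0.2500, 0.4167, 0.3333], E[r] = -1.5833, γ^t·E[r] = -1.583333, running G = -1.583333
t=1: π = [0.3958, 0.3056, 0.2986], E[r] = -1.6944, γ^t·E[r] = -1.525000, running G = -3.108333
t=2: π = [0.3750, 0.3171, 0.3079], E[r] = -1.6829, γ^t·E[r] = -1.363125, running G = -4.471458
t=3: π = [0.3791, 0.3140, 0.3069], E[r] = -1.6860, γ^t·E[r] = -1.229063, running G = -5.700521
t=4: π = [0.3785, 0.3144, 0.3072], E[r] = -1.6856, γ^t·E[r] = -1.105945, running G = -6.806466
t=5: π = [0.3786, 0.3143, 0.3071], E[r] = -1.6857, γ^t·E[r] = -0.995401, running G = -7.801868
t=6: π = [0.3786, 0.3143, 0.3071], E[r] = -1.6857, γ^t·E[r] = -0.895857, running G = -8.697724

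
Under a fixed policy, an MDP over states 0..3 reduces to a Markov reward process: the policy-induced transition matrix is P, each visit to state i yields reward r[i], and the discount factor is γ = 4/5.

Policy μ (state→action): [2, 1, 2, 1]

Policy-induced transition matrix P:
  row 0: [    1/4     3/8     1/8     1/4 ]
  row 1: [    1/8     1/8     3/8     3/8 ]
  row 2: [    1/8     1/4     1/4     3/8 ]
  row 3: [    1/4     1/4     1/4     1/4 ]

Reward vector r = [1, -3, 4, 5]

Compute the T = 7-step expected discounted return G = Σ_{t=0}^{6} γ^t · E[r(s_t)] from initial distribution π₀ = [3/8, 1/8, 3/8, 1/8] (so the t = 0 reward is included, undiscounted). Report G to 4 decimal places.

t=0: π = [0.3750, 0.1250, 0.3750, 0.1250], E[r] = 2.1250, γ^t·E[r] = 2.125000, running G = 2.125000
t=1: π = [0.1875, 0.2813, 0.2188, 0.3125], E[r] = 1.7813, γ^t·E[r] = 1.425000, running G = 3.550000
t=2: π = [0.1875, 0.2383, 0.2617, 0.3125], E[r] = 2.0820, γ^t·E[r] = 1.332500, running G = 4.882500
t=3: π = [0.1875, 0.2437, 0.2563, 0.3125], E[r] = 2.0444, γ^t·E[r] = 1.046750, running G = 5.929250
t=4: π = [0.1875, 0.2430, 0.2570, 0.3125], E[r] = 2.0491, γ^t·E[r] = 0.839325, running G = 6.768575
t=5: π = [0.1875, 0.2431, 0.2569, 0.3125], E[r] = 2.0485, γ^t·E[r] = 0.671268, running G = 7.439843
t=6: π = [0.1875, 0.2431, 0.2569, 0.3125], E[r] = 2.0486, γ^t·E[r] = 0.537033, running G = 7.976876

G = 7.9769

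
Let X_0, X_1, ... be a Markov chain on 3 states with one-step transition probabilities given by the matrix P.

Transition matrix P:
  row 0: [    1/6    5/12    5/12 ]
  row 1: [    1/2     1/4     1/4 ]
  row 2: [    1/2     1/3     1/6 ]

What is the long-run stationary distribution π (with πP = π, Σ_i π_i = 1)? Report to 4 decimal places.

Balance equations π_j = Σ_i π_i·P[i][j]:
  π_0 = 1/6·π_0 + 1/2·π_1 + 1/2·π_2
  π_1 = 5/12·π_0 + 1/4·π_1 + 1/3·π_2
  normalize: π_0 + π_1 + π_2 = 1
Solving the linear system gives exactly π = [3/8, 35/104, 15/52].

π = [0.3750, 0.3365, 0.2885]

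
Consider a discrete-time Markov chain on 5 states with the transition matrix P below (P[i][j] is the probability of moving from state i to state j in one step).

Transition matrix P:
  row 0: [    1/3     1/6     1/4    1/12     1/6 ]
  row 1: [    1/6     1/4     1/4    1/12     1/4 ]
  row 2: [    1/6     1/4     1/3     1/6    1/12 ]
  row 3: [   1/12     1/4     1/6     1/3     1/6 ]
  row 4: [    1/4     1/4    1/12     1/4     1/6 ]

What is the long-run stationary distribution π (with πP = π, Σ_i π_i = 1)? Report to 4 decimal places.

Balance equations π_j = Σ_i π_i·P[i][j]:
  π_0 = 1/3·π_0 + 1/6·π_1 + 1/6·π_2 + 1/12·π_3 + 1/4·π_4
  π_1 = 1/6·π_0 + 1/4·π_1 + 1/4·π_2 + 1/4·π_3 + 1/4·π_4
  π_2 = 1/4·π_0 + 1/4·π_1 + 1/3·π_2 + 1/6·π_3 + 1/12·π_4
  π_3 = 1/12·π_0 + 1/12·π_1 + 1/6·π_2 + 1/3·π_3 + 1/4·π_4
  normalize: π_0 + π_1 + π_2 + π_3 + π_4 = 1
Solving the linear system gives exactly π = [321/1610, 1503/6440, 1459/6440, 1117/6440, 1077/6440].

π = [0.1994, 0.2334, 0.2266, 0.1734, 0.1672]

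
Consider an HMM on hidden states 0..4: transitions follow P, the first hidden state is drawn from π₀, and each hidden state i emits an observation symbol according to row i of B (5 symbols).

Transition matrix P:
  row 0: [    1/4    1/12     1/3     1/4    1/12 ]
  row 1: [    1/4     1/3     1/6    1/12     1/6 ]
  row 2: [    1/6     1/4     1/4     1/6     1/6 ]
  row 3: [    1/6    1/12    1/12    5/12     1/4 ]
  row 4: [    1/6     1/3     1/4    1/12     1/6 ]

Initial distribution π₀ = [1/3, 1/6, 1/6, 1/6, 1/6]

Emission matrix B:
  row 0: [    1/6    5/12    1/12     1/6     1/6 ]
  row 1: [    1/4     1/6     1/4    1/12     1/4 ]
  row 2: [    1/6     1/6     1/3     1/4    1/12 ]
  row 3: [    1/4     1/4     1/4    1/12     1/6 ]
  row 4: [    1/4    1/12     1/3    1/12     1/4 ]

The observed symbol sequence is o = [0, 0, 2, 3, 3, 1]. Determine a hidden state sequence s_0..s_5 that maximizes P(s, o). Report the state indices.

path = [3, 3, 4, 2, 2, 0]

t=0: δ = [5.556e-02, 4.167e-02, 2.778e-02, 4.167e-02, 4.167e-02]  (obs o_0=0)
t=1: δ = [2.315e-03, 3.472e-03, 3.086e-03, 4.340e-03, 2.604e-03]  ψ = [0, 1, 0, 3, 3]  (obs o_1=0)
t=2: δ = [7.234e-05, 2.894e-04, 2.572e-04, 4.521e-04, 3.617e-04]  ψ = [1, 1, 0, 3, 3]  (obs o_2=2)
t=3: δ = [1.256e-05, 1.005e-05, 2.261e-05, 1.570e-05, 9.419e-06]  ψ = [3, 4, 4, 3, 3]  (obs o_3=3)
t=4: δ = [6.279e-07, 4.710e-07, 1.413e-06, 5.451e-07, 3.270e-07]  ψ = [2, 2, 2, 3, 3]  (obs o_4=3)
t=5: δ = [9.811e-08, 5.887e-08, 5.887e-08, 5.887e-08, 1.962e-08]  ψ = [2, 2, 2, 2, 2]  (obs o_5=1)
backtrack: best end state = 0; path = [3, 3, 4, 2, 2, 0]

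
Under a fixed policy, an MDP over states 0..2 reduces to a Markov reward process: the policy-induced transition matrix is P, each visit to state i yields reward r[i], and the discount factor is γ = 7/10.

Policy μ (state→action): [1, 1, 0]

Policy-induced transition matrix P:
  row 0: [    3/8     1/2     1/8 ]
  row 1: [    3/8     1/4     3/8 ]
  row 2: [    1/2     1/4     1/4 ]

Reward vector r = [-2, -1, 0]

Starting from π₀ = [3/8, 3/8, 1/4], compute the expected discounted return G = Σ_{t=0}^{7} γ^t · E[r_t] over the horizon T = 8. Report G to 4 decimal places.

G = -3.6102

t=0: π = [0.3750, 0.3750, 0.2500], E[r] = -1.1250, γ^t·E[r] = -1.125000, running G = -1.125000
t=1: π = [0.4063, 0.3438, 0.2500], E[r] = -1.1563, γ^t·E[r] = -0.809375, running G = -1.934375
t=2: π = [0.4063, 0.3516, 0.2422], E[r] = -1.1641, γ^t·E[r] = -0.570391, running G = -2.504766
t=3: π = [0.4053, 0.3516, 0.2432], E[r] = -1.1621, γ^t·E[r] = -0.398604, running G = -2.903369
t=4: π = [0.4054, 0.3513, 0.2433], E[r] = -1.1621, γ^t·E[r] = -0.279022, running G = -3.182392
t=5: π = [0.4054, 0.3513, 0.2432], E[r] = -1.1622, γ^t·E[r] = -0.195326, running G = -3.377718
t=6: π = [0.4054, 0.3514, 0.2432], E[r] = -1.1622, γ^t·E[r] = -0.136727, running G = -3.514445
t=7: π = [0.4054, 0.3514, 0.2432], E[r] = -1.1622, γ^t·E[r] = -0.095709, running G = -3.610154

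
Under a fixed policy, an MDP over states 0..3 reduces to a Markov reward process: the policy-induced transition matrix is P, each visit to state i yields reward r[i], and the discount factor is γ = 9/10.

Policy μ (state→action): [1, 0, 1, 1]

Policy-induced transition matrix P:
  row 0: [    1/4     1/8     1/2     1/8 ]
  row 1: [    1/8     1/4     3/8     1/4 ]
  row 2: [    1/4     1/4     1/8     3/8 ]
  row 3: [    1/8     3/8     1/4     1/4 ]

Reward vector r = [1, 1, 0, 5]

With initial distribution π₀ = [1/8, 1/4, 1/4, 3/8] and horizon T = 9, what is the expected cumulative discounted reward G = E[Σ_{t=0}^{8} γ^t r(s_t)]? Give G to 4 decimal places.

t=0: π = [0.1250, 0.2500, 0.2500, 0.3750], E[r] = 2.2500, γ^t·E[r] = 2.250000, running G = 2.250000
t=1: π = [0.1719, 0.2813, 0.2813, 0.2656], E[r] = 1.7813, γ^t·E[r] = 1.603125, running G = 3.853125
t=2: π = [0.1816, 0.2617, 0.2930, 0.2637], E[r] = 1.7617, γ^t·E[r] = 1.426992, running G = 5.280117
t=3: π = [0.1843, 0.2603, 0.2915, 0.2639], E[r] = 1.7642, γ^t·E[r] = 1.286073, running G = 6.566190
t=4: π = [0.1845, 0.2599, 0.2922, 0.2634], E[r] = 1.7614, γ^t·E[r] = 1.155663, running G = 7.721853
t=5: π = [0.1846, 0.2599, 0.2921, 0.2635], E[r] = 1.7618, γ^t·E[r] = 1.040300, running G = 8.762153
t=6: π = [0.1846, 0.2599, 0.2921, 0.2634], E[r] = 1.7616, γ^t·E[r] = 0.936206, running G = 9.698360
t=7: π = [0.1846, 0.2599, 0.2921, 0.2634], E[r] = 1.7617, γ^t·E[r] = 0.842593, running G = 10.540953
t=8: π = [0.1846, 0.2599, 0.2921, 0.2634], E[r] = 1.7616, γ^t·E[r] = 0.758332, running G = 11.299285

G = 11.2993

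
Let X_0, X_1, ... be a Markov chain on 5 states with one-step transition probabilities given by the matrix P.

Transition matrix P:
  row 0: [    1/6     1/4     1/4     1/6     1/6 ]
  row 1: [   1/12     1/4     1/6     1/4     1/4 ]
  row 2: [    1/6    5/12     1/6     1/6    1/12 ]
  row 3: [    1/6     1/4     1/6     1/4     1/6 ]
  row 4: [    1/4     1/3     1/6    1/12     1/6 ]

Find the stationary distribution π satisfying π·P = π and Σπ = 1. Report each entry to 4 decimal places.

π = [0.1568, 0.2946, 0.1797, 0.1926, 0.1762]

Balance equations π_j = Σ_i π_i·P[i][j]:
  π_0 = 1/6·π_0 + 1/12·π_1 + 1/6·π_2 + 1/6·π_3 + 1/4·π_4
  π_1 = 1/4·π_0 + 1/4·π_1 + 5/12·π_2 + 1/4·π_3 + 1/3·π_4
  π_2 = 1/4·π_0 + 1/6·π_1 + 1/6·π_2 + 1/6·π_3 + 1/6·π_4
  π_3 = 1/6·π_0 + 1/4·π_1 + 1/6·π_2 + 1/4·π_3 + 1/12·π_4
  normalize: π_0 + π_1 + π_2 + π_3 + π_4 = 1
Solving the linear system gives exactly π = [98/625, 6077/20625, 337/1875, 1324/6875, 727/4125].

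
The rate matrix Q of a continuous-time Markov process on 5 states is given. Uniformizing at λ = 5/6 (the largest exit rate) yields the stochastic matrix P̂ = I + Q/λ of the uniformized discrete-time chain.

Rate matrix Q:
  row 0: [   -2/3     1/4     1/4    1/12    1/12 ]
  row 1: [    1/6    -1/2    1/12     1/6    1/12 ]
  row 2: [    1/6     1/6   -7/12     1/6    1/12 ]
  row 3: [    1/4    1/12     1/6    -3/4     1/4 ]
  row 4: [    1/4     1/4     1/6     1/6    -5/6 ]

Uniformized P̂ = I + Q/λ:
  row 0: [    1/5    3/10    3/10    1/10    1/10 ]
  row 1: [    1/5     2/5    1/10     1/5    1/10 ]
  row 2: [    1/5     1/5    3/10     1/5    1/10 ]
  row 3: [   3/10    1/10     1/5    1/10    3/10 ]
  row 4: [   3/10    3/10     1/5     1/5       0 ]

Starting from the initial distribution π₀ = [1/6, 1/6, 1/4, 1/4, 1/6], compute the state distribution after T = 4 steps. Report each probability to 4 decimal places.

t=0: π = [0.1667, 0.1667, 0.2500, 0.2500, 0.1667]
t=1: π = [0.2417, 0.2417, 0.2250, 0.1583, 0.1333]
t=2: π = [0.2292, 0.2700, 0.2225, 0.1600, 0.1183]
t=3: π = [0.2278, 0.2728, 0.2182, 0.1611, 0.1202]
t=4: π = [0.2281, 0.2732, 0.2173, 0.1611, 0.1202]

π = [0.2281, 0.2732, 0.2173, 0.1611, 0.1202]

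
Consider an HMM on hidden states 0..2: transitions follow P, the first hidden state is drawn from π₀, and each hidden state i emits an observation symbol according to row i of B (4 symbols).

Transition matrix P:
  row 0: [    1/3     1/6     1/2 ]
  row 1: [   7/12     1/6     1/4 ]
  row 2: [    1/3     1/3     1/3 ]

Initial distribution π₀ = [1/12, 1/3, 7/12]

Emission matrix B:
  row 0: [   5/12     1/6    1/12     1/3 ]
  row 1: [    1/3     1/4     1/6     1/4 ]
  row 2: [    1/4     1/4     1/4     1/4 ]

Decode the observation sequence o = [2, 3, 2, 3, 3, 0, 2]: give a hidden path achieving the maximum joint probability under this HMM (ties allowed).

t=0: δ = [6.944e-03, 5.556e-02, 1.458e-01]  (obs o_0=2)
t=1: δ = [1.620e-02, 1.215e-02, 1.215e-02]  ψ = [2, 2, 2]  (obs o_1=3)
t=2: δ = [5.908e-04, 6.752e-04, 2.025e-03]  ψ = [1, 2, 0]  (obs o_2=2)
t=3: δ = [2.251e-04, 1.688e-04, 1.688e-04]  ψ = [2, 2, 2]  (obs o_3=3)
t=4: δ = [3.282e-05, 1.407e-05, 2.813e-05]  ψ = [1, 2, 0]  (obs o_4=3)
t=5: δ = [4.558e-06, 3.126e-06, 4.103e-06]  ψ = [0, 2, 0]  (obs o_5=0)
t=6: δ = [1.519e-07, 2.279e-07, 5.698e-07]  ψ = [1, 2, 0]  (obs o_6=2)
backtrack: best end state = 2; path = [2, 0, 2, 1, 0, 0, 2]

path = [2, 0, 2, 1, 0, 0, 2]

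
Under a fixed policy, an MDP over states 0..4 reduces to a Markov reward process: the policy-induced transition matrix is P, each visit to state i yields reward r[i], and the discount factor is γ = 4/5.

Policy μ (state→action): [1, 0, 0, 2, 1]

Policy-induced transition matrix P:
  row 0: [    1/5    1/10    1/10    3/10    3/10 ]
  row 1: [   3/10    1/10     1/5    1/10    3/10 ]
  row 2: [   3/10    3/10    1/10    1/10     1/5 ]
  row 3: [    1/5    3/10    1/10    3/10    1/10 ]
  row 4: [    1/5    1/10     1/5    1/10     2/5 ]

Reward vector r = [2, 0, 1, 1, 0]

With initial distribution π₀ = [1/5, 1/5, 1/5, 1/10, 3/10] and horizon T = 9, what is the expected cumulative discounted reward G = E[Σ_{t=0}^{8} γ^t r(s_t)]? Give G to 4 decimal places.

G = 3.3253

t=0: π = [0.2000, 0.2000, 0.2000, 0.1000, 0.3000], E[r] = 0.7000, γ^t·E[r] = 0.700000, running G = 0.700000
t=1: π = [0.2400, 0.1600, 0.1500, 0.1600, 0.2900], E[r] = 0.7900, γ^t·E[r] = 0.632000, running G = 1.332000
t=2: π = [0.2310, 0.1620, 0.1450, 0.1800, 0.2820], E[r] = 0.7870, γ^t·E[r] = 0.503680, running G = 1.835680
t=3: π = [0.2307, 0.1650, 0.1444, 0.1822, 0.2777], E[r] = 0.7880, γ^t·E[r] = 0.403456, running G = 2.239136
t=4: π = [0.2309, 0.1653, 0.1443, 0.1826, 0.2769], E[r] = 0.7887, γ^t·E[r] = 0.323064, running G = 2.562200
t=5: π = [0.2310, 0.1654, 0.1442, 0.1827, 0.2767], E[r] = 0.7888, γ^t·E[r] = 0.258488, running G = 2.820688
t=6: π = [0.2310, 0.1654, 0.1442, 0.1827, 0.2767], E[r] = 0.7889, γ^t·E[r] = 0.206796, running G = 3.027483
t=7: π = [0.2310, 0.1654, 0.1442, 0.1827, 0.2767], E[r] = 0.7889, γ^t·E[r] = 0.165437, running G = 3.192921
t=8: π = [0.2310, 0.1654, 0.1442, 0.1827, 0.2767], E[r] = 0.7889, γ^t·E[r] = 0.132350, running G = 3.325271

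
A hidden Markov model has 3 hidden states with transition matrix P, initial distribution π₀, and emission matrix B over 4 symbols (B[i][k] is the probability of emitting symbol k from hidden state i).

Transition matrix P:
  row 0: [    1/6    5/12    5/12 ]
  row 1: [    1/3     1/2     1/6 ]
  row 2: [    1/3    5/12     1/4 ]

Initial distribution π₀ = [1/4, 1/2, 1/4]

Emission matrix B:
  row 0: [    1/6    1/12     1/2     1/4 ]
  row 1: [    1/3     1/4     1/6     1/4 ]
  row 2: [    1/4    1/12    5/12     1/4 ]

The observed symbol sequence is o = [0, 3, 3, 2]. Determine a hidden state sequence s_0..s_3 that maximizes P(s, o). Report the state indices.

path = [1, 1, 1, 0]

t=0: δ = [4.167e-02, 1.667e-01, 6.250e-02]  (obs o_0=0)
t=1: δ = [1.389e-02, 2.083e-02, 6.944e-03]  ψ = [1, 1, 1]  (obs o_1=3)
t=2: δ = [1.736e-03, 2.604e-03, 1.447e-03]  ψ = [1, 1, 0]  (obs o_2=3)
t=3: δ = [4.340e-04, 2.170e-04, 3.014e-04]  ψ = [1, 1, 0]  (obs o_3=2)
backtrack: best end state = 0; path = [1, 1, 1, 0]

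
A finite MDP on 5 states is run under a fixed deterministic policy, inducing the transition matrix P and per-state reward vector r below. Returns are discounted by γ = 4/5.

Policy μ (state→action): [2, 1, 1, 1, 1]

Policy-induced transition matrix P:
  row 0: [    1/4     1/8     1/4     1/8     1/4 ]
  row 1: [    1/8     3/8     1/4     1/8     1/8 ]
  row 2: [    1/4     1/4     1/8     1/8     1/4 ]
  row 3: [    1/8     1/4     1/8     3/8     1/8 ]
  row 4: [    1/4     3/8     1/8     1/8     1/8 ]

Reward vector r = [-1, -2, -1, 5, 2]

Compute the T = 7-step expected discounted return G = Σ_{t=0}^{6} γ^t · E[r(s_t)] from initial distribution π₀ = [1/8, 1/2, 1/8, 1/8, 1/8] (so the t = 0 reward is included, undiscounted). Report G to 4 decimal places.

t=0: π = [0.1250, 0.5000, 0.1250, 0.1250, 0.1250], E[r] = -0.3750, γ^t·E[r] = -0.375000, running G = -0.375000
t=1: π = [0.1719, 0.3125, 0.2031, 0.1563, 0.1563], E[r] = 0.0938, γ^t·E[r] = 0.075000, running G = -0.300000
t=2: π = [0.1914, 0.2871, 0.1855, 0.1641, 0.1719], E[r] = 0.2129, γ^t·E[r] = 0.136250, running G = -0.163750
t=3: π = [0.1936, 0.2834, 0.1848, 0.1660, 0.1721], E[r] = 0.2290, γ^t·E[r] = 0.117250, running G = -0.046500
t=4: π = [0.1938, 0.2827, 0.1846, 0.1665, 0.1723], E[r] = 0.2332, γ^t·E[r] = 0.095513, running G = 0.049013
t=5: π = [0.1938, 0.2827, 0.1846, 0.1666, 0.1723], E[r] = 0.2340, γ^t·E[r] = 0.076684, running G = 0.125696
t=6: π = [0.1938, 0.2826, 0.1846, 0.1667, 0.1723], E[r] = 0.2342, γ^t·E[r] = 0.061395, running G = 0.187092

G = 0.1871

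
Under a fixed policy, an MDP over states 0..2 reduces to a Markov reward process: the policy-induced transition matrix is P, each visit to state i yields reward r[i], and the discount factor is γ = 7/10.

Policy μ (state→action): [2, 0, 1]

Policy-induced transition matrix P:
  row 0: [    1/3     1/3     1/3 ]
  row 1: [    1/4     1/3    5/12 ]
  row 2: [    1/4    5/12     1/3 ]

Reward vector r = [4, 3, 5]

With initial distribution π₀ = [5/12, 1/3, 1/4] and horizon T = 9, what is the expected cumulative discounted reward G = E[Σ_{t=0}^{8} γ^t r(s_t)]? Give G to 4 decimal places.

t=0: π = [0.4167, 0.3333, 0.2500], E[r] = 3.9167, γ^t·E[r] = 3.916667, running G = 3.916667
t=1: π = [0.2847, 0.3542, 0.3611], E[r] = 4.0069, γ^t·E[r] = 2.804861, running G = 6.721528
t=2: π = [0.2737, 0.3634, 0.3628], E[r] = 3.9994, γ^t·E[r] = 1.959716, running G = 8.681244
t=3: π = [0.2728, 0.3636, 0.3636], E[r] = 4.0000, γ^t·E[r] = 1.372017, running G = 10.053261
t=4: π = [0.2727, 0.3636, 0.3636], E[r] = 4.0000, γ^t·E[r] = 0.960399, running G = 11.013660
t=5: π = [0.2727, 0.3636, 0.3636], E[r] = 4.0000, γ^t·E[r] = 0.672280, running G = 11.685940
t=6: π = [0.2727, 0.3636, 0.3636], E[r] = 4.0000, γ^t·E[r] = 0.470596, running G = 12.156536
t=7: π = [0.2727, 0.3636, 0.3636], E[r] = 4.0000, γ^t·E[r] = 0.329417, running G = 12.485953
t=8: π = [0.2727, 0.3636, 0.3636], E[r] = 4.0000, γ^t·E[r] = 0.230592, running G = 12.716545

G = 12.7165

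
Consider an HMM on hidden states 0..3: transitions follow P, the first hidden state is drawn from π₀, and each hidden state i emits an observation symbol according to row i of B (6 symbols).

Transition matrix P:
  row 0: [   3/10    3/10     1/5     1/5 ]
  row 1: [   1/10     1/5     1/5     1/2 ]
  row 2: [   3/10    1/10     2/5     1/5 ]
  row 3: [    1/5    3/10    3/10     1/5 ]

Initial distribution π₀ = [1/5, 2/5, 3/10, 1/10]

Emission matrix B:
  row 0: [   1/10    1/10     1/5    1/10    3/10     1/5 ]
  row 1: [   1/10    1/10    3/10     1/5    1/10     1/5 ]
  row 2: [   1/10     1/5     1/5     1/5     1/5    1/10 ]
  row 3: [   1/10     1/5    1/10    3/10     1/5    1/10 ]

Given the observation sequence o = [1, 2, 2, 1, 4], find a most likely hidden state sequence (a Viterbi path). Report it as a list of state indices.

t=0: δ = [2.000e-02, 4.000e-02, 6.000e-02, 2.000e-02]  (obs o_0=1)
t=1: δ = [3.600e-03, 2.400e-03, 4.800e-03, 2.000e-03]  ψ = [2, 1, 2, 1]  (obs o_1=2)
t=2: δ = [2.880e-04, 3.240e-04, 3.840e-04, 1.200e-04]  ψ = [2, 0, 2, 1]  (obs o_2=2)
t=3: δ = [1.152e-05, 8.640e-06, 3.072e-05, 3.240e-05]  ψ = [2, 0, 2, 1]  (obs o_3=1)
t=4: δ = [2.765e-06, 9.720e-07, 2.458e-06, 1.296e-06]  ψ = [2, 3, 2, 3]  (obs o_4=4)
backtrack: best end state = 0; path = [2, 2, 2, 2, 0]

path = [2, 2, 2, 2, 0]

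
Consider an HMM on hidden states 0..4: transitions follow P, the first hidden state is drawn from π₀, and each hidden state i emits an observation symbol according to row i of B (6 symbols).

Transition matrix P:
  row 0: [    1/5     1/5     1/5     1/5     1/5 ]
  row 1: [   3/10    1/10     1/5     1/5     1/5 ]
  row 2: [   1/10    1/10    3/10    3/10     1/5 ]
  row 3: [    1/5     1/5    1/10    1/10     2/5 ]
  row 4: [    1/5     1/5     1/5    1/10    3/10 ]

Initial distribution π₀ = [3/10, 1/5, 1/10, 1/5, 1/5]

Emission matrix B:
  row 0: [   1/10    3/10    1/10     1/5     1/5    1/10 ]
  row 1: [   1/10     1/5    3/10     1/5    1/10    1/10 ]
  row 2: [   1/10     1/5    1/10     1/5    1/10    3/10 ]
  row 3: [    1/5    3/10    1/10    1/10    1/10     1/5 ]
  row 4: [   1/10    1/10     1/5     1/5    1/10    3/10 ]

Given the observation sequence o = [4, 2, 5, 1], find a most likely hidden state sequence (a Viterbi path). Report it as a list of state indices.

t=0: δ = [6.000e-02, 2.000e-02, 1.000e-02, 2.000e-02, 2.000e-02]  (obs o_0=4)
t=1: δ = [1.200e-03, 3.600e-03, 1.200e-03, 1.200e-03, 2.400e-03]  ψ = [0, 0, 0, 0, 0]  (obs o_1=2)
t=2: δ = [1.080e-04, 4.800e-05, 2.160e-04, 1.440e-04, 2.160e-04]  ψ = [1, 4, 1, 1, 1]  (obs o_2=5)
t=3: δ = [1.296e-05, 8.640e-06, 1.296e-05, 1.944e-05, 6.480e-06]  ψ = [4, 4, 2, 2, 4]  (obs o_3=1)
backtrack: best end state = 3; path = [0, 1, 2, 3]

path = [0, 1, 2, 3]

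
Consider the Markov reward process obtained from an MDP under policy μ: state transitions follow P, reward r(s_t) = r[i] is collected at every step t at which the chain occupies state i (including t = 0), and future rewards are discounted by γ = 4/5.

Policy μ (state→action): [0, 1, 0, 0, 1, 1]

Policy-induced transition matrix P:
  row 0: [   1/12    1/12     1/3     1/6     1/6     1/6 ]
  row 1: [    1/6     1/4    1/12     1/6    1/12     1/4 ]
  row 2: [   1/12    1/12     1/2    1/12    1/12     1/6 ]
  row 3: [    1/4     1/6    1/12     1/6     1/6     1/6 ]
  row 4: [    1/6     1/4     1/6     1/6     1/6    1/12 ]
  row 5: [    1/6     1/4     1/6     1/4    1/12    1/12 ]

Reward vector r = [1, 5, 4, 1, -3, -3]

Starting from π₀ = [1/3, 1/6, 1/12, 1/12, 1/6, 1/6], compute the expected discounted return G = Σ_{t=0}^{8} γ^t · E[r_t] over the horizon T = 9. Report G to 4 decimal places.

t=0: π = [0.3333, 0.1667, 0.0833, 0.0833, 0.1667, 0.1667], E[r] = 0.5833, γ^t·E[r] = 0.583333, running G = 0.583333
t=1: π = [0.1389, 0.1736, 0.2292, 0.1736, 0.1319, 0.1528], E[r] = 1.2431, γ^t·E[r] = 0.994444, running G = 1.577778
t=2: π = [0.1505, 0.1742, 0.2373, 0.1603, 0.1204, 0.1574], E[r] = 1.2975, γ^t·E[r] = 0.830370, running G = 2.408148
t=3: π = [0.1477, 0.1720, 0.2430, 0.1600, 0.1193, 0.1580], E[r] = 1.3078, γ^t·E[r] = 0.669580, running G = 3.077728
t=4: π = [0.1474, 0.1716, 0.2446, 0.1596, 0.1189, 0.1579], E[r] = 1.3128, γ^t·E[r] = 0.537717, running G = 3.615445
t=5: π = [0.1473, 0.1714, 0.2452, 0.1594, 0.1188, 0.1579], E[r] = 1.3141, γ^t·E[r] = 0.430598, running G = 4.046043
t=6: π = [0.1472, 0.1713, 0.2454, 0.1594, 0.1188, 0.1579], E[r] = 1.3146, γ^t·E[r] = 0.344614, running G = 4.390657
t=7: π = [0.1472, 0.1713, 0.2454, 0.1594, 0.1188, 0.1579], E[r] = 1.3148, γ^t·E[r] = 0.275725, running G = 4.666382
t=8: π = [0.1472, 0.1713, 0.2455, 0.1594, 0.1188, 0.1579], E[r] = 1.3148, γ^t·E[r] = 0.220590, running G = 4.886972

G = 4.8870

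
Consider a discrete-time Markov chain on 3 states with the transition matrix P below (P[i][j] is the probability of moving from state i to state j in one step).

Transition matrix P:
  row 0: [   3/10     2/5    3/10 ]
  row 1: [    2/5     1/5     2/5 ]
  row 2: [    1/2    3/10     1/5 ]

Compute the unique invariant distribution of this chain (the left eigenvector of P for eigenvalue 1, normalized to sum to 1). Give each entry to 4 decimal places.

Balance equations π_j = Σ_i π_i·P[i][j]:
  π_0 = 3/10·π_0 + 2/5·π_1 + 1/2·π_2
  π_1 = 2/5·π_0 + 1/5·π_1 + 3/10·π_2
  normalize: π_0 + π_1 + π_2 = 1
Solving the linear system gives exactly π = [52/133, 41/133, 40/133].

π = [0.3910, 0.3083, 0.3008]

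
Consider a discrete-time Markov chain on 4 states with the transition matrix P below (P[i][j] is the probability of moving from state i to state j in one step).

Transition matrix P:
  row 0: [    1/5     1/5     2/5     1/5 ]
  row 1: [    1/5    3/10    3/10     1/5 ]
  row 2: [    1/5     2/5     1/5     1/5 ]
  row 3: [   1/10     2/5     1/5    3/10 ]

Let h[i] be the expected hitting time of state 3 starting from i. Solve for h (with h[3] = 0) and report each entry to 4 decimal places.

h = [5.0000, 5.0000, 5.0000, 0.0000]

First-step conditioning: h[3] = 0; for i ≠ 3, h[i] = 1 + Σ_k P[i][k]·h[k].
  h[0] = 1 + 1/5·h[0] + 1/5·h[1] + 2/5·h[2]
  h[1] = 1 + 1/5·h[0] + 3/10·h[1] + 3/10·h[2]
  h[2] = 1 + 1/5·h[0] + 2/5·h[1] + 1/5·h[2]
Solving the 3×3 linear system over states ≠ 3 gives exactly h = [5, 5, 5, 0] (h[3] = 0 is the target).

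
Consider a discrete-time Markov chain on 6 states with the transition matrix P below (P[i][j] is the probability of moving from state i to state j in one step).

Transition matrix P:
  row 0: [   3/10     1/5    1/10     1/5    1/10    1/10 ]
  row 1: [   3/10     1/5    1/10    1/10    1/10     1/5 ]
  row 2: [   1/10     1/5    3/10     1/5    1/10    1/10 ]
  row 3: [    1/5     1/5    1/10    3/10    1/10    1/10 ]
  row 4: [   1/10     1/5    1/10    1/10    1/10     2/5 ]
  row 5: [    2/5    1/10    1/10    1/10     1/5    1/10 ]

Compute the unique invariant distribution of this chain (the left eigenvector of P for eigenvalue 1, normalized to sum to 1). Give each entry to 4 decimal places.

Balance equations π_j = Σ_i π_i·P[i][j]:
  π_0 = 3/10·π_0 + 3/10·π_1 + 1/10·π_2 + 1/5·π_3 + 1/10·π_4 + 2/5·π_5
  π_1 = 1/5·π_0 + 1/5·π_1 + 1/5·π_2 + 1/5·π_3 + 1/5·π_4 + 1/10·π_5
  π_2 = 1/10·π_0 + 1/10·π_1 + 3/10·π_2 + 1/10·π_3 + 1/10·π_4 + 1/10·π_5
  π_3 = 1/5·π_0 + 1/10·π_1 + 1/5·π_2 + 3/10·π_3 + 1/10·π_4 + 1/10·π_5
  π_4 = 1/10·π_0 + 1/10·π_1 + 1/10·π_2 + 1/10·π_3 + 1/10·π_4 + 1/5·π_5
  normalize: π_0 + π_1 + π_2 + π_3 + π_4 + π_5 = 1
Solving the linear system gives exactly π = [4411/17640, 181/980, 1/8, 379/2205, 113/980, 15/98].

π = [0.2501, 0.1847, 0.1250, 0.1719, 0.1153, 0.1531]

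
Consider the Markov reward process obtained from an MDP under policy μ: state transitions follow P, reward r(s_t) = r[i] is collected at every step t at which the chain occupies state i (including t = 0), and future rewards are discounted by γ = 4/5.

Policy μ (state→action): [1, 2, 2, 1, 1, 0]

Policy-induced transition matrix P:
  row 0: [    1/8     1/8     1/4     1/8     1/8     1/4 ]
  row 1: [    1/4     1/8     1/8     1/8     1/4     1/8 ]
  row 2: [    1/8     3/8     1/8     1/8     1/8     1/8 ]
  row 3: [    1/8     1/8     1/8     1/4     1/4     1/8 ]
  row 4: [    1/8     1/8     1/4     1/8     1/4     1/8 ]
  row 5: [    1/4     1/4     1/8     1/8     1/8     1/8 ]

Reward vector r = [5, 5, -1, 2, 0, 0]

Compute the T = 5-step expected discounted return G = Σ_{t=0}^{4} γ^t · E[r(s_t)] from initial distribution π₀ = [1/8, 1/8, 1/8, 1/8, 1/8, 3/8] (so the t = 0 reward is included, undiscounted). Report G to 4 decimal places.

t=0: π = [0.1250, 0.1250, 0.1250, 0.1250, 0.1250, 0.3750], E[r] = 1.3750, γ^t·E[r] = 1.375000, running G = 1.375000
t=1: π = [0.1875, 0.2031, 0.1563, 0.1406, 0.1719, 0.1406], E[r] = 2.0781, γ^t·E[r] = 1.662500, running G = 3.037500
t=2: π = [0.1680, 0.1816, 0.1699, 0.1426, 0.1895, 0.1484], E[r] = 1.8633, γ^t·E[r] = 1.192500, running G = 4.230000
t=3: π = [0.1663, 0.1860, 0.1697, 0.1428, 0.1892, 0.1460], E[r] = 1.8774, γ^t·E[r] = 0.961250, running G = 5.191250
t=4: π = [0.1665, 0.1857, 0.1694, 0.1429, 0.1898, 0.1458], E[r] = 1.8771, γ^t·E[r] = 0.768875, running G = 5.960125

G = 5.9601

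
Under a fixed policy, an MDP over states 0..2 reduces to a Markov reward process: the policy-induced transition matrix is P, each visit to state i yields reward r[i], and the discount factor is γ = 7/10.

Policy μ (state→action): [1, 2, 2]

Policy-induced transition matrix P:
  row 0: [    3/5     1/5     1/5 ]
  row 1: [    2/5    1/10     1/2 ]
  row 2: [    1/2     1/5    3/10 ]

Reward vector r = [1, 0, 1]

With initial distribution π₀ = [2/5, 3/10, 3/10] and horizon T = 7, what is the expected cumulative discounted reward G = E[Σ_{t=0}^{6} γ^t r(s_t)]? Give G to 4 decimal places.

G = 2.3922

t=0: π = [0.4000, 0.3000, 0.3000], E[r] = 0.7000, γ^t·E[r] = 0.700000, running G = 0.700000
t=1: π = [0.5100, 0.1700, 0.3200], E[r] = 0.8300, γ^t·E[r] = 0.581000, running G = 1.281000
t=2: π = [0.5340, 0.1830, 0.2830], E[r] = 0.8170, γ^t·E[r] = 0.400330, running G = 1.681330
t=3: π = [0.5351, 0.1817, 0.2832], E[r] = 0.8183, γ^t·E[r] = 0.280677, running G = 1.962007
t=4: π = [0.5353, 0.1818, 0.2828], E[r] = 0.8182, γ^t·E[r] = 0.196443, running G = 2.158450
t=5: π = [0.5354, 0.1818, 0.2828], E[r] = 0.8182, γ^t·E[r] = 0.137512, running G = 2.295962
t=6: π = [0.5354, 0.1818, 0.2828], E[r] = 0.8182, γ^t·E[r] = 0.096258, running G = 2.392220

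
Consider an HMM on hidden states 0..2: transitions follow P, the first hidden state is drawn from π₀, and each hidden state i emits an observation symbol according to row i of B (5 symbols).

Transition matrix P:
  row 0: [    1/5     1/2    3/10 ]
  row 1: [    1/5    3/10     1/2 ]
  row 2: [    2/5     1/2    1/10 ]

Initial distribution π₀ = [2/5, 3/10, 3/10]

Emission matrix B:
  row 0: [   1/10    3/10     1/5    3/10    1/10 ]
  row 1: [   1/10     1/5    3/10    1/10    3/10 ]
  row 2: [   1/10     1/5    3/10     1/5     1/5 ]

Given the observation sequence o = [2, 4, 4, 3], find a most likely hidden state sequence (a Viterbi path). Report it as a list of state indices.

path = [2, 1, 2, 0]

t=0: δ = [8.000e-02, 9.000e-02, 9.000e-02]  (obs o_0=2)
t=1: δ = [3.600e-03, 1.350e-02, 9.000e-03]  ψ = [2, 2, 1]  (obs o_1=4)
t=2: δ = [3.600e-04, 1.350e-03, 1.350e-03]  ψ = [2, 2, 1]  (obs o_2=4)
t=3: δ = [1.620e-04, 6.750e-05, 1.350e-04]  ψ = [2, 2, 1]  (obs o_3=3)
backtrack: best end state = 0; path = [2, 1, 2, 0]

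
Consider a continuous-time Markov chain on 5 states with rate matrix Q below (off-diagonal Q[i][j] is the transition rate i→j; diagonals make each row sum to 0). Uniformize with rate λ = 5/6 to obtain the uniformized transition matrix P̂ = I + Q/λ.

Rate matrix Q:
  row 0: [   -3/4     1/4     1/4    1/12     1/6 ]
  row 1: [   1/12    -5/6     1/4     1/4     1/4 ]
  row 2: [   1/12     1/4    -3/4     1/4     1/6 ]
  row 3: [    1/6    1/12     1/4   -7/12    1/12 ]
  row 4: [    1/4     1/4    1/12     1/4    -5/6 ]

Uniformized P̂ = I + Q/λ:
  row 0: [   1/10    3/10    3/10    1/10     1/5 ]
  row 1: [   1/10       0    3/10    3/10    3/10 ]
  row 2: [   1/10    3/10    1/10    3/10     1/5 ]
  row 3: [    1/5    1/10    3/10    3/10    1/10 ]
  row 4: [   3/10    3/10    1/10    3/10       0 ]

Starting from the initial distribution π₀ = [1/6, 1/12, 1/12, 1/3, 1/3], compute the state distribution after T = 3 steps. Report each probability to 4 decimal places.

t=0: π = [0.1667, 0.0833, 0.0833, 0.3333, 0.3333]
t=1: π = [0.2000, 0.2083, 0.2167, 0.2667, 0.1083]
t=2: π = [0.1483, 0.1842, 0.2350, 0.2600, 0.1725]
t=3: π = [0.1605, 0.1928, 0.2185, 0.2703, 0.1579]

π = [0.1605, 0.1928, 0.2185, 0.2703, 0.1579]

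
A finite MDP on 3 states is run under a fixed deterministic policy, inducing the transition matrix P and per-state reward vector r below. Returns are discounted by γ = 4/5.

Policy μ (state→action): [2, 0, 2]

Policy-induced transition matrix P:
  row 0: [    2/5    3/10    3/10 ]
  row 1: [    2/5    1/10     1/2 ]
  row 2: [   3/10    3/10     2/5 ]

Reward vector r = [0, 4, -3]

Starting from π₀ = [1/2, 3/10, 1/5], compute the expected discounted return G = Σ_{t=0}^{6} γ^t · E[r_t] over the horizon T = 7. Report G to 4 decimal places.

t=0: π = [0.5000, 0.3000, 0.2000], E[r] = 0.6000, γ^t·E[r] = 0.600000, running G = 0.600000
t=1: π = [0.3800, 0.2400, 0.3800], E[r] = -0.1800, γ^t·E[r] = -0.144000, running G = 0.456000
t=2: π = [0.3620, 0.2520, 0.3860], E[r] = -0.1500, γ^t·E[r] = -0.096000, running G = 0.360000
t=3: π = [0.3614, 0.2496, 0.3890], E[r] = -0.1686, γ^t·E[r] = -0.086323, running G = 0.273677
t=4: π = [0.3611, 0.2501, 0.3888], E[r] = -0.1661, γ^t·E[r] = -0.068051, running G = 0.205626
t=5: π = [0.3611, 0.2500, 0.3889], E[r] = -0.1668, γ^t·E[r] = -0.054643, running G = 0.150983
t=6: π = [0.3611, 0.2500, 0.3889], E[r] = -0.1666, γ^t·E[r] = -0.043686, running G = 0.107297

G = 0.1073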